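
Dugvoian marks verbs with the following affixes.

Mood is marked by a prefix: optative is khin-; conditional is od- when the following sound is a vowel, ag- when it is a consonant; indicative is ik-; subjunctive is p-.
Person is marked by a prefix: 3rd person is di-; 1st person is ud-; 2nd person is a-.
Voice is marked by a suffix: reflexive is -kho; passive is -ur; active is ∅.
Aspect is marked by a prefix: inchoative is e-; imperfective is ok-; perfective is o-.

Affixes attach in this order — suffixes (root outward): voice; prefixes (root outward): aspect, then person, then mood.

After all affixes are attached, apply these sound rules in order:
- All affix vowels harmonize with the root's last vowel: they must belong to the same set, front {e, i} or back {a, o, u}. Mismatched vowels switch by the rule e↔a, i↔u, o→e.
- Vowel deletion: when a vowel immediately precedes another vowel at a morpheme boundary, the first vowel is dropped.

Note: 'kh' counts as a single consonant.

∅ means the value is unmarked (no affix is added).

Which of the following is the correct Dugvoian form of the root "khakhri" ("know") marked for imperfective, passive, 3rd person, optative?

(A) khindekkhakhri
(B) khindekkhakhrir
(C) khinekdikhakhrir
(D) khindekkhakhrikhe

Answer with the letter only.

Attach voice passive -ur → khakhriur.
Attach aspect imperfective ok- → okkhakhriur.
Attach person 3rd person di- → diokkhakhriur.
Attach mood optative khin- → khindiokkhakhriur.
Apply vowel harmony: khindiokkhakhriur → khindiekkhakhriir.
Apply vowel deletion: khindiekkhakhriir → khindekkhakhrir.
So the correct form is khindekkhakhrir, option (B).
(C) khinekdikhakhrir is wrong: it has the affixes in the wrong order.
(D) khindekkhakhrikhe is wrong: it uses reflexive instead of passive for voice.
(A) khindekkhakhri is wrong: it uses active instead of passive for voice.

B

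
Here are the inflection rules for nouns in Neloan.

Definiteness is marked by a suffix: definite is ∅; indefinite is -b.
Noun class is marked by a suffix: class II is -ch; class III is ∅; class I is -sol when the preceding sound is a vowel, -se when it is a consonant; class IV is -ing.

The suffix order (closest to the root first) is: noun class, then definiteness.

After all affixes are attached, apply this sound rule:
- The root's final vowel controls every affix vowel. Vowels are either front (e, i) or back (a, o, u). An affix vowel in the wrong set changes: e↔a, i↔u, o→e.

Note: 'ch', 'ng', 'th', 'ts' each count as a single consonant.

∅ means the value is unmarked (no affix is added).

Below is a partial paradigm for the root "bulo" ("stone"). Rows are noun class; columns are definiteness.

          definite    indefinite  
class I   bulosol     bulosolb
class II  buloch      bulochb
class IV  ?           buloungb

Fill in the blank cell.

Attach noun class class IV -ing → buloing.
definiteness = definite: zero marking, form stays buloing.
Apply vowel harmony: buloing → buloung.

buloung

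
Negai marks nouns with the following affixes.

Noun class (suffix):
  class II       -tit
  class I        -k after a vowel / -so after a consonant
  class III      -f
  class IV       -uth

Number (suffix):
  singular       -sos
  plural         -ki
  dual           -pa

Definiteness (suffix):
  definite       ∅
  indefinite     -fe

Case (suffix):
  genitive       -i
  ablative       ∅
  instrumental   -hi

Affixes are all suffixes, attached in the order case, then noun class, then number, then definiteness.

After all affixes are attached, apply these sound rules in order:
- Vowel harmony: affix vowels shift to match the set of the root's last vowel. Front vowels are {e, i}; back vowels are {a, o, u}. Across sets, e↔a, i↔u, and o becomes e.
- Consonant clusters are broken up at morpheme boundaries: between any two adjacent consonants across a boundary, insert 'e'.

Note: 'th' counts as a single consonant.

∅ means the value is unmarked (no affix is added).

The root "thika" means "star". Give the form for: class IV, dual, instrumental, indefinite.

Attach case instrumental -hi → thikahi.
Attach noun class class IV -uth → thikahiuth.
Attach number dual -pa → thikahiuthpa.
Attach definiteness indefinite -fe → thikahiuthpafe.
Apply vowel harmony: thikahiuthpafe → thikahuuthpafa.
Apply epenthesis: thikahuuthpafa → thikahuuthepafa.

thikahuuthepafa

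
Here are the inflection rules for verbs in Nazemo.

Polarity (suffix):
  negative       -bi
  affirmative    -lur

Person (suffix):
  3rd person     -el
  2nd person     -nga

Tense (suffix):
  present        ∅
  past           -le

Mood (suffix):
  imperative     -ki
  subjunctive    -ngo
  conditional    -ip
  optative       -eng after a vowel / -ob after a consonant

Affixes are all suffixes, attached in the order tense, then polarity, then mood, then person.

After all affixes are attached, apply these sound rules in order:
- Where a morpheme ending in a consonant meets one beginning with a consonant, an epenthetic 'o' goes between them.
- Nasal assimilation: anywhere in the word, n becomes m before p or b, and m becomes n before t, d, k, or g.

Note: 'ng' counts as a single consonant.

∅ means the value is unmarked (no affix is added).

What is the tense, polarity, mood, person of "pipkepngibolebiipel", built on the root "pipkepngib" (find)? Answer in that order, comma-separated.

Segment: pipkepngib-le-bi-ip-el.
tense: -le → past.
polarity: -bi → negative.
mood: -ip → conditional.
person: -el → 3rd person.

past, negative, conditional, 3rd person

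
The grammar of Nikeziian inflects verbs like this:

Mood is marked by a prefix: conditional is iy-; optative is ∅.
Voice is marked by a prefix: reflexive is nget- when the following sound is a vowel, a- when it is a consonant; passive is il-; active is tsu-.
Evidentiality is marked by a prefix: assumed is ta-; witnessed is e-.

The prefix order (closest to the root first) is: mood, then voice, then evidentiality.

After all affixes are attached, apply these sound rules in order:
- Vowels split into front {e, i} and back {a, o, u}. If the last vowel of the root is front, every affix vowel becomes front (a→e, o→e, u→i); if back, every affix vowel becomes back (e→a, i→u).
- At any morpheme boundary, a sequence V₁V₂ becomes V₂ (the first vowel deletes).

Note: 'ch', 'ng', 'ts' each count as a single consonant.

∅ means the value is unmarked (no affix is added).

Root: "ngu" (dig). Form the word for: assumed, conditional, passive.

Attach mood conditional iy- → iyngu.
Attach voice passive il- → iliyngu.
Attach evidentiality assumed ta- → tailiyngu.
Apply vowel harmony: tailiyngu → tauluyngu.
Apply vowel deletion: tauluyngu → tuluyngu.

tuluyngu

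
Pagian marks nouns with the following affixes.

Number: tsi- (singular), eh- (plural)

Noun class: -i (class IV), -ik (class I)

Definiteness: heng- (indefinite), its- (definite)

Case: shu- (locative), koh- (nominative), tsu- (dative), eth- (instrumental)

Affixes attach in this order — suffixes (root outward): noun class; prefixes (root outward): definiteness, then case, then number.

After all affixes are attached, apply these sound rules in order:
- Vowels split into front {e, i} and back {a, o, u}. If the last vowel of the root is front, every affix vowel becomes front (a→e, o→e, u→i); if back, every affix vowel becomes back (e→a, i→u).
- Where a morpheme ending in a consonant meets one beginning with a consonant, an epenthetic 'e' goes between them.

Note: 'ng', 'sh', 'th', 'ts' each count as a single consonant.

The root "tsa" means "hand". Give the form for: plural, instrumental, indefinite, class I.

Attach definiteness indefinite heng- → hengtsa.
Attach case instrumental eth- → ethhengtsa.
Attach noun class class I -ik → ethhengtsaik.
Attach number plural eh- → ehethhengtsaik.
Apply vowel harmony: ehethhengtsaik → ahathhangtsauk.
Apply epenthesis: ahathhangtsauk → ahathehangetsauk.

ahathehangetsauk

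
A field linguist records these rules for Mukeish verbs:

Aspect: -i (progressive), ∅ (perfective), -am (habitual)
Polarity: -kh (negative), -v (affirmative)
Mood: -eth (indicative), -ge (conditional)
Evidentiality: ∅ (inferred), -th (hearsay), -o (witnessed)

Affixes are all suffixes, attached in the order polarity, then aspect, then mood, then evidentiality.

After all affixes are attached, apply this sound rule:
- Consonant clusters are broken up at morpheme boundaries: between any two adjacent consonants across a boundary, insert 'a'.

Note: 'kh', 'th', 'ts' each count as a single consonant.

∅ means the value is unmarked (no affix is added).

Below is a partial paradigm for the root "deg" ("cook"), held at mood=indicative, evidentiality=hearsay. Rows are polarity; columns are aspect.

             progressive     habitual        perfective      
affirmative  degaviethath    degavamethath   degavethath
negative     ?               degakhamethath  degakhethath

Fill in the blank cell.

degakhiethath

Attach polarity negative -kh → degkh.
Attach aspect progressive -i → degkhi.
Attach mood indicative -eth → degkhieth.
Attach evidentiality hearsay -th → degkhiethth.
Apply epenthesis: degkhiethth → degakhiethath.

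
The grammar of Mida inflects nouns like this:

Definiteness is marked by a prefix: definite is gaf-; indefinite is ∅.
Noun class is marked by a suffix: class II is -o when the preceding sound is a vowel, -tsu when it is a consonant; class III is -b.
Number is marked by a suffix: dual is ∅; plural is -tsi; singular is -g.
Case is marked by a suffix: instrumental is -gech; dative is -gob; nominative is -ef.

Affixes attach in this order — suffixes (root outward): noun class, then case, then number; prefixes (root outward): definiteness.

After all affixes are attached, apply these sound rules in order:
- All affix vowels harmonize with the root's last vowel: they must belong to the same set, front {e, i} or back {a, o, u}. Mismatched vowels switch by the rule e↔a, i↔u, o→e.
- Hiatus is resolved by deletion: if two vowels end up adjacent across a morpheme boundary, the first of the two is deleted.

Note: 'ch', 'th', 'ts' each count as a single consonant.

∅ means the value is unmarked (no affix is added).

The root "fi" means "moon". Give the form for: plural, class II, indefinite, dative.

Attach noun class class II -o (after vowel 'i') → fio.
Attach case dative -gob → fiogob.
Attach number plural -tsi → fiogobtsi.
definiteness = indefinite: zero marking, form stays fiogobtsi.
Apply vowel harmony: fiogobtsi → fiegebtsi.
Apply vowel deletion: fiegebtsi → fegebtsi.

fegebtsi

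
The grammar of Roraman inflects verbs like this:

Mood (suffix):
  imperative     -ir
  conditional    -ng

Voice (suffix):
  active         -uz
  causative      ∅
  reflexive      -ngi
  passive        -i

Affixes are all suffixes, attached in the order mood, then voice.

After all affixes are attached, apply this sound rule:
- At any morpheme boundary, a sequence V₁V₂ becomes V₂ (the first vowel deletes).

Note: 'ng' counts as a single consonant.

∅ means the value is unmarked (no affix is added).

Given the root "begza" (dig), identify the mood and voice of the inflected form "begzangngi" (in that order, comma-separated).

conditional, reflexive

Segment: begza-ng-ngi.
mood: -ng → conditional.
voice: -ngi → reflexive.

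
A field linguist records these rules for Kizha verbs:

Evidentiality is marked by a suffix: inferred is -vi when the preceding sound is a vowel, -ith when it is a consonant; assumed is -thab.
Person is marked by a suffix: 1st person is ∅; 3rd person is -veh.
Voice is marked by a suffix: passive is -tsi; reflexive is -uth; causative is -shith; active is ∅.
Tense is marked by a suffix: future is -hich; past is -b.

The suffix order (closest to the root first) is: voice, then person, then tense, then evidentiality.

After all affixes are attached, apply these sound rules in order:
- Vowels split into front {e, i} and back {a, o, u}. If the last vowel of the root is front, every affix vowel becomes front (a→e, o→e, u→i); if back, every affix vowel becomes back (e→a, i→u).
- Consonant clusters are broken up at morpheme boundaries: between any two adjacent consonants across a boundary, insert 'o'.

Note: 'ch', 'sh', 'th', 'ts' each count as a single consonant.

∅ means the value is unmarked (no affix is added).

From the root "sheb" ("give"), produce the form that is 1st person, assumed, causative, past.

sheboshithobotheb

Attach voice causative -shith → shebshith.
person = 1st person: zero marking, form stays shebshith.
Attach tense past -b → shebshithb.
Attach evidentiality assumed -thab → shebshithbthab.
Apply vowel harmony: shebshithbthab → shebshithbtheb.
Apply epenthesis: shebshithbtheb → sheboshithobotheb.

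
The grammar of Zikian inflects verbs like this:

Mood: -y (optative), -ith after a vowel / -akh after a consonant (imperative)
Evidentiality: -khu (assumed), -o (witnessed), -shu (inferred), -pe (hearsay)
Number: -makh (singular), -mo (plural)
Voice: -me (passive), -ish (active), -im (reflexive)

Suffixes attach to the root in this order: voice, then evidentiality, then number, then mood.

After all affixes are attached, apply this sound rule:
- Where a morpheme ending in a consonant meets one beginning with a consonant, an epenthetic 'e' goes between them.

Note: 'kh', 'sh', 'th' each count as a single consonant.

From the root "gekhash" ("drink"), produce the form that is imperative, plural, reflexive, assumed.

Attach voice reflexive -im → gekhashim.
Attach evidentiality assumed -khu → gekhashimkhu.
Attach number plural -mo → gekhashimkhumo.
Attach mood imperative -ith (after vowel 'o') → gekhashimkhumoith.
Apply epenthesis: gekhashimkhumoith → gekhashimekhumoith.

gekhashimekhumoith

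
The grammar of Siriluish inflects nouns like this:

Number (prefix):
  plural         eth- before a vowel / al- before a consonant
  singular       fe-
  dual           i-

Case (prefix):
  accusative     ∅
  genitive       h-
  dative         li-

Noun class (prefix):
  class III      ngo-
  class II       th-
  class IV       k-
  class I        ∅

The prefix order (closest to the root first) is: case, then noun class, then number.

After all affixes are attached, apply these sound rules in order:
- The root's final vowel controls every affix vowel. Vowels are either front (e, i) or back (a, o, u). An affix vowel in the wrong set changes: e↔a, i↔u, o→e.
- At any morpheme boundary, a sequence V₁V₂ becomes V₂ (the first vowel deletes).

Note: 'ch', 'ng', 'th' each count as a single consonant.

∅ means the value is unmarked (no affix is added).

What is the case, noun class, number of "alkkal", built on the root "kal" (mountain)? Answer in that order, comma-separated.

Segment: al-k-kal.
case: ∅ → accusative.
noun class: k- → class IV.
number: eth/al- → plural.

accusative, class IV, plural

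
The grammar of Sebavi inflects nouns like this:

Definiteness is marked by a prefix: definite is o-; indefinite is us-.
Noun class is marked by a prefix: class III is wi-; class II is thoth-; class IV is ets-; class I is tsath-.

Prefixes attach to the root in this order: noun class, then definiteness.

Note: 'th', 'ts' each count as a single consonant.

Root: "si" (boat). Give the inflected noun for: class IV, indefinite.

usetssi

Attach noun class class IV ets- → etssi.
Attach definiteness indefinite us- → usetssi.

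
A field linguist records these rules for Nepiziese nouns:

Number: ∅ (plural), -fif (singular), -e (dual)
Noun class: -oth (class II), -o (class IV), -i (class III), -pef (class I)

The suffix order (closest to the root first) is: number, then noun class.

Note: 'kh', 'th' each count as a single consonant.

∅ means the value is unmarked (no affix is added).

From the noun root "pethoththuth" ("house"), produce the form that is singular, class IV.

Attach number singular -fif → pethoththuthfif.
Attach noun class class IV -o → pethoththuthfifo.

pethoththuthfifo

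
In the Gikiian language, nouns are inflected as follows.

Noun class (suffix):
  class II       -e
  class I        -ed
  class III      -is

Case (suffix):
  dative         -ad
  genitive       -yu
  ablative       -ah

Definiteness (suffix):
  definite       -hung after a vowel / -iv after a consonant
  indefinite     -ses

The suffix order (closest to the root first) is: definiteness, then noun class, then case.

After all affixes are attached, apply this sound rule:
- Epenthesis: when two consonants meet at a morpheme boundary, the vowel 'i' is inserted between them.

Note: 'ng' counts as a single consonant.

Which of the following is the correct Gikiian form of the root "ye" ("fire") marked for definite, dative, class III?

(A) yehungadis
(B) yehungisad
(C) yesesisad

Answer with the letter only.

B

Attach definiteness definite -hung (after vowel 'e') → yehung.
Attach noun class class III -is → yehungis.
Attach case dative -ad → yehungisad.
Epenthesis: no change.
So the correct form is yehungisad, option (B).
(C) yesesisad is wrong: it uses indefinite instead of definite for definiteness.
(A) yehungadis is wrong: it has the affixes in the wrong order.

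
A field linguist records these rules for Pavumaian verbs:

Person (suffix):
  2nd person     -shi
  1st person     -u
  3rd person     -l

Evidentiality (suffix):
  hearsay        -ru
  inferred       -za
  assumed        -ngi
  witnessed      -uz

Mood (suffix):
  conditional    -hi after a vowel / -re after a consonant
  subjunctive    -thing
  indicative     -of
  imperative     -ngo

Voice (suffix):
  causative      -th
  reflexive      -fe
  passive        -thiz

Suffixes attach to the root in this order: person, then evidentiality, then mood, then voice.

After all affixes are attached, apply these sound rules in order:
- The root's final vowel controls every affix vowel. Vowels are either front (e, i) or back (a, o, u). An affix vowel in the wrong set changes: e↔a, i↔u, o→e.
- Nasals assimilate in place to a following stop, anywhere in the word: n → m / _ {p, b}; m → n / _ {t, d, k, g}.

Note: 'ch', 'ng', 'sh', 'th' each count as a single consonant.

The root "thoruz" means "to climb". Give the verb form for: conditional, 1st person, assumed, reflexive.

Attach person 1st person -u → thoruzu.
Attach evidentiality assumed -ngi → thoruzungi.
Attach mood conditional -hi (after vowel 'i') → thoruzungihi.
Attach voice reflexive -fe → thoruzungihife.
Apply vowel harmony: thoruzungihife → thoruzunguhufa.
Nasal assimilation: no change.

thoruzunguhufa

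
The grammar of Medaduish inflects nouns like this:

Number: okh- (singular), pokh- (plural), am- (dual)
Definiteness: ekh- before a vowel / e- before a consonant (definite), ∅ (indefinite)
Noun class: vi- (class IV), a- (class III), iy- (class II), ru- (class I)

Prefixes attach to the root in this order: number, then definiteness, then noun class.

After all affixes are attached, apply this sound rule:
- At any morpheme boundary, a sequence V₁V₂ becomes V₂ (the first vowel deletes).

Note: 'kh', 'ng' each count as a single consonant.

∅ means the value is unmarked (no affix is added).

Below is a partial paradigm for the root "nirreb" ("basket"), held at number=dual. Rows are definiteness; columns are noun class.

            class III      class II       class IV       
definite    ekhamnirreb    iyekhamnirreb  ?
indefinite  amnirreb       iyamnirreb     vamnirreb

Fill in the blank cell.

vekhamnirreb

Attach number dual am- → amnirreb.
Attach definiteness definite ekh- (before vowel 'a') → ekhamnirreb.
Attach noun class class IV vi- → viekhamnirreb.
Apply vowel deletion: viekhamnirreb → vekhamnirreb.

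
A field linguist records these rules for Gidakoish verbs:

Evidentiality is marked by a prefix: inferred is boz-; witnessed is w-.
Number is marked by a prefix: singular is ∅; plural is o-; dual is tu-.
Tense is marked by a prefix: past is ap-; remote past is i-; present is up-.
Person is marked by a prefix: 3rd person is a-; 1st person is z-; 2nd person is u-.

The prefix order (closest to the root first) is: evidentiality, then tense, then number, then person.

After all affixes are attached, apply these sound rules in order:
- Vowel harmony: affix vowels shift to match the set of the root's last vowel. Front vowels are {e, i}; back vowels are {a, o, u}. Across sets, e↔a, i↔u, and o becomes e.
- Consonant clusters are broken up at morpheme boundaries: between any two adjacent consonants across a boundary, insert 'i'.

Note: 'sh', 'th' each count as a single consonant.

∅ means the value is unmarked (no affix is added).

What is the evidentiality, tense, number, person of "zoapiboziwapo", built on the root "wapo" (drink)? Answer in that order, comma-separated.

inferred, past, plural, 1st person

Segment: z-o-ap-boz-wapo.
evidentiality: boz- → inferred.
tense: ap- → past.
number: o- → plural.
person: z- → 1st person.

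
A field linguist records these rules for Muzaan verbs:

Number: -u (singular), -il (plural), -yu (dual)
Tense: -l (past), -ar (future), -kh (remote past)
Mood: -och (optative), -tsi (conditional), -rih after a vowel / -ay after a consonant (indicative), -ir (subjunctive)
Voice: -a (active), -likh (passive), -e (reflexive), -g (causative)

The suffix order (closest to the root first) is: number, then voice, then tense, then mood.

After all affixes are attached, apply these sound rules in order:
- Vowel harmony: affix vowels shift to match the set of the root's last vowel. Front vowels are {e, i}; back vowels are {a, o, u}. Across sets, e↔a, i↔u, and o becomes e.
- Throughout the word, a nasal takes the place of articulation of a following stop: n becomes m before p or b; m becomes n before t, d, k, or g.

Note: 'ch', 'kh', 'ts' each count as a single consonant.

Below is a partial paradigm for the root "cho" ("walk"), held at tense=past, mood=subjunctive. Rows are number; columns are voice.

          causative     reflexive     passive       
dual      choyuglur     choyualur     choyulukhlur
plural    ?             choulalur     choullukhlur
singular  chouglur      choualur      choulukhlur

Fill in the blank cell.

choulglur

Attach number plural -il → choil.
Attach voice causative -g → choilg.
Attach tense past -l → choilgl.
Attach mood subjunctive -ir → choilglir.
Apply vowel harmony: choilglir → choulglur.
Nasal assimilation: no change.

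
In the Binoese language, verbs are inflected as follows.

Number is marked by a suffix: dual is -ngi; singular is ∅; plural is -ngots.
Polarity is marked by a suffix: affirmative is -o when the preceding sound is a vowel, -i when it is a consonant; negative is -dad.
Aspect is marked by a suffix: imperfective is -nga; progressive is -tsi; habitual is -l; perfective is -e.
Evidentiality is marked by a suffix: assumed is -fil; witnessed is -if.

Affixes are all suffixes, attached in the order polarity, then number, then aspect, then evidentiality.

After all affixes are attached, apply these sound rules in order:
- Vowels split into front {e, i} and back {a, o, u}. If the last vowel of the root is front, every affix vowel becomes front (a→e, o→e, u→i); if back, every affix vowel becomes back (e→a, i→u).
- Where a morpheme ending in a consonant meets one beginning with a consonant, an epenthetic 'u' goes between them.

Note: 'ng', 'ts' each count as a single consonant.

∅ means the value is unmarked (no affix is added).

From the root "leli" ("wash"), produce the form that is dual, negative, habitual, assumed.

Attach polarity negative -dad → lelidad.
Attach number dual -ngi → lelidadngi.
Attach aspect habitual -l → lelidadngil.
Attach evidentiality assumed -fil → lelidadngilfil.
Apply vowel harmony: lelidadngilfil → lelidedngilfil.
Apply epenthesis: lelidedngilfil → lelidedungilufil.

lelidedungilufil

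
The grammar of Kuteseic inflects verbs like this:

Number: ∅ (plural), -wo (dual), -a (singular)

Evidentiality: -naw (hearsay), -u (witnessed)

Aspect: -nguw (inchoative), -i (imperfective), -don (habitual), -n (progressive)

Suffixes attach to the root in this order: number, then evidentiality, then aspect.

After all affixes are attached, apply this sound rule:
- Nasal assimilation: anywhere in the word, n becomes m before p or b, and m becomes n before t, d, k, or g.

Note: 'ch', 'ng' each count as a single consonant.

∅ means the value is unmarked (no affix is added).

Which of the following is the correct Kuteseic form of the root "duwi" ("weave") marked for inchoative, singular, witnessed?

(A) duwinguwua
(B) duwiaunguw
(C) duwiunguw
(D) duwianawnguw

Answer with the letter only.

Attach number singular -a → duwia.
Attach evidentiality witnessed -u → duwiau.
Attach aspect inchoative -nguw → duwiaunguw.
Nasal assimilation: no change.
So the correct form is duwiaunguw, option (B).
(C) duwiunguw is wrong: it uses plural instead of singular for number.
(D) duwianawnguw is wrong: it uses hearsay instead of witnessed for evidentiality.
(A) duwinguwua is wrong: it has the affixes in the wrong order.

B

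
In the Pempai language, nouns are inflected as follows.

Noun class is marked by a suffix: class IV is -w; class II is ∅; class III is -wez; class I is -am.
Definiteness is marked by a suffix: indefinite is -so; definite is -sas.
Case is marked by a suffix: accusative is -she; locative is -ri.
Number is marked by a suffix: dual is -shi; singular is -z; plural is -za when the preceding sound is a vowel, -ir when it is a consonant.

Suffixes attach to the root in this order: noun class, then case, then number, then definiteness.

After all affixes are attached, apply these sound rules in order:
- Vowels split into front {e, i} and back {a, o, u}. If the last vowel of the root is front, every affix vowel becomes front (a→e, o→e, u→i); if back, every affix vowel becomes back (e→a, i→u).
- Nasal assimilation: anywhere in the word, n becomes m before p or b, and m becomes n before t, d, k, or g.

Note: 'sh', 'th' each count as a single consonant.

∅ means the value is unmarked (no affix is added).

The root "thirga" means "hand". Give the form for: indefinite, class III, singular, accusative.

Attach noun class class III -wez → thirgawez.
Attach case accusative -she → thirgawezshe.
Attach number singular -z → thirgawezshez.
Attach definiteness indefinite -so → thirgawezshezso.
Apply vowel harmony: thirgawezshezso → thirgawazshazso.
Nasal assimilation: no change.

thirgawazshazso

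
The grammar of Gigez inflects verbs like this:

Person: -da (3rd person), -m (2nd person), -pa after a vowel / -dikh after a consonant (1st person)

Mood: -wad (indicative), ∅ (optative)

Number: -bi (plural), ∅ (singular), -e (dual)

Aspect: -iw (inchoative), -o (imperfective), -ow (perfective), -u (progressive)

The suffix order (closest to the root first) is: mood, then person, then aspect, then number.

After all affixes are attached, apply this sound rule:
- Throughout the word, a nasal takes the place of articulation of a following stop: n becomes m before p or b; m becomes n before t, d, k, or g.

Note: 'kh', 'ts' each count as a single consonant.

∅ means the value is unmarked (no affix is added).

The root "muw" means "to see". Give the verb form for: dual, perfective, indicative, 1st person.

Attach mood indicative -wad → muwwad.
Attach person 1st person -dikh (after consonant 'd') → muwwaddikh.
Attach aspect perfective -ow → muwwaddikhow.
Attach number dual -e → muwwaddikhowe.
Nasal assimilation: no change.

muwwaddikhowe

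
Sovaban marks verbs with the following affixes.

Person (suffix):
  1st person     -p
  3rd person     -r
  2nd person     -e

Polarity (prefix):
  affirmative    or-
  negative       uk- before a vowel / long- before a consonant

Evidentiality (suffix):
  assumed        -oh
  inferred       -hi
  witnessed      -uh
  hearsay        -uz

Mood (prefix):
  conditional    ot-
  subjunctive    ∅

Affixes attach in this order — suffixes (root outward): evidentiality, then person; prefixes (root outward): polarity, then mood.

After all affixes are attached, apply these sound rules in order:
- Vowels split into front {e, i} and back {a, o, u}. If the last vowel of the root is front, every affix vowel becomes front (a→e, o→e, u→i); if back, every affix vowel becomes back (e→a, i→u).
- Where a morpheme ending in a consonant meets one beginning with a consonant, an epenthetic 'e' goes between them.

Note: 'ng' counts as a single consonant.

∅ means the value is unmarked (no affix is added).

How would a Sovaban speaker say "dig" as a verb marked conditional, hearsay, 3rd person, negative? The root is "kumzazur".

otelongekumzazuruzer

Attach evidentiality hearsay -uz → kumzazuruz.
Attach person 3rd person -r → kumzazuruzr.
Attach polarity negative long- (before consonant 'k') → longkumzazuruzr.
Attach mood conditional ot- → otlongkumzazuruzr.
Vowel harmony: no change.
Apply epenthesis: otlongkumzazuruzr → otelongekumzazuruzer.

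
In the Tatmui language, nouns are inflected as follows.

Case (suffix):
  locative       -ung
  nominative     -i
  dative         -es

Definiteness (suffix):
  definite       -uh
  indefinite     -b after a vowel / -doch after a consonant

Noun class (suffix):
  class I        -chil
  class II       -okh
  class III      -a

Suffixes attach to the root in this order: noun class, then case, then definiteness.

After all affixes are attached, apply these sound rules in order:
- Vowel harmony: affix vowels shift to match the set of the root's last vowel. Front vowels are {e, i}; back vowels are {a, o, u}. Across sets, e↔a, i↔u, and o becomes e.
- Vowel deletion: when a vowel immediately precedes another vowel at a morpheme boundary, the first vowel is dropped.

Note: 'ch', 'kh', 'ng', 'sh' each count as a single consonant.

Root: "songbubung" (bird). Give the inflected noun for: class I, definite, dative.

Attach noun class class I -chil → songbubungchil.
Attach case dative -es → songbubungchiles.
Attach definiteness definite -uh → songbubungchilesuh.
Apply vowel harmony: songbubungchilesuh → songbubungchulasuh.
Vowel deletion: no change.

songbubungchulasuh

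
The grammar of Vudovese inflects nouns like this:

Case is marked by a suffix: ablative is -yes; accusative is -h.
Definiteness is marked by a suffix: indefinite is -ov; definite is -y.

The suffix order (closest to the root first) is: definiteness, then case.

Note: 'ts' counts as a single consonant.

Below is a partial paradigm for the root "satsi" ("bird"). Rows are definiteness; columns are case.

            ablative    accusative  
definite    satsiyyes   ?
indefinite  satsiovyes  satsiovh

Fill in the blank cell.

Attach definiteness definite -y → satsiy.
Attach case accusative -h → satsiyh.

satsiyh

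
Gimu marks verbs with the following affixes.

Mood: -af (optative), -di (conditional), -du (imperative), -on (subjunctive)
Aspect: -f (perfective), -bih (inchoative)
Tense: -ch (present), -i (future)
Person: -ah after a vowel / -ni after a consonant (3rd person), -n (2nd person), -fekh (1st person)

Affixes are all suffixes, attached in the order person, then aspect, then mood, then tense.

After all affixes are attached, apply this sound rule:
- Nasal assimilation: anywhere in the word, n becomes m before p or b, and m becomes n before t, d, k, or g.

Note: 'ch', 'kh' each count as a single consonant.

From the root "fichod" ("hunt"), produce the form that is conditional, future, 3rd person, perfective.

fichodnifdii

Attach person 3rd person -ni (after consonant 'd') → fichodni.
Attach aspect perfective -f → fichodnif.
Attach mood conditional -di → fichodnifdi.
Attach tense future -i → fichodnifdii.
Nasal assimilation: no change.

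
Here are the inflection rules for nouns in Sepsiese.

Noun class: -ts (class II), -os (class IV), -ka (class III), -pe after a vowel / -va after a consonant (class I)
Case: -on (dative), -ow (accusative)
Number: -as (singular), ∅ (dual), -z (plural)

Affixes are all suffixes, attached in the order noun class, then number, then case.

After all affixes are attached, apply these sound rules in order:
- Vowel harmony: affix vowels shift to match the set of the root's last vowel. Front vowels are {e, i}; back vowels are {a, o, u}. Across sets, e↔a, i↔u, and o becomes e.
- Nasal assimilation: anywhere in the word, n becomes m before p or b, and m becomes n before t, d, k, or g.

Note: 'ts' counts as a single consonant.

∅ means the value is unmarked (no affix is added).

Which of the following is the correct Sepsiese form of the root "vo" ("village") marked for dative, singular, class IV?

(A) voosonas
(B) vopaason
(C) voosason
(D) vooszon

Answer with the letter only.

Attach noun class class IV -os → voos.
Attach number singular -as → voosas.
Attach case dative -on → voosason.
Vowel harmony: no change.
Nasal assimilation: no change.
So the correct form is voosason, option (C).
(B) vopaason is wrong: it uses class I instead of class IV for noun class.
(D) vooszon is wrong: it uses plural instead of singular for number.
(A) voosonas is wrong: it has the affixes in the wrong order.

C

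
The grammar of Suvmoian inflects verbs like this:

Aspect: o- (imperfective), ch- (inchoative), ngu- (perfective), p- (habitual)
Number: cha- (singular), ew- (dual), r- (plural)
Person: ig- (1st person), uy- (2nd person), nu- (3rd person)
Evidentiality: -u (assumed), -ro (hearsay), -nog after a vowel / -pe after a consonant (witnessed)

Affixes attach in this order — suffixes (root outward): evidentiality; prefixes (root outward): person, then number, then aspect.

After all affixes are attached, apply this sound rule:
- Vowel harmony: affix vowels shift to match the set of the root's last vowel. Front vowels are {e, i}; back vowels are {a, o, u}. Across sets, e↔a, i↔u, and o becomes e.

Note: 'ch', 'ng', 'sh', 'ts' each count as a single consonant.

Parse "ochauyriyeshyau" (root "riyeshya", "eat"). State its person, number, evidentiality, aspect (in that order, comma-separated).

Segment: o-cha-uy-riyeshya-u.
person: uy- → 2nd person.
number: cha- → singular.
evidentiality: -u → assumed.
aspect: o- → imperfective.

2nd person, singular, assumed, imperfective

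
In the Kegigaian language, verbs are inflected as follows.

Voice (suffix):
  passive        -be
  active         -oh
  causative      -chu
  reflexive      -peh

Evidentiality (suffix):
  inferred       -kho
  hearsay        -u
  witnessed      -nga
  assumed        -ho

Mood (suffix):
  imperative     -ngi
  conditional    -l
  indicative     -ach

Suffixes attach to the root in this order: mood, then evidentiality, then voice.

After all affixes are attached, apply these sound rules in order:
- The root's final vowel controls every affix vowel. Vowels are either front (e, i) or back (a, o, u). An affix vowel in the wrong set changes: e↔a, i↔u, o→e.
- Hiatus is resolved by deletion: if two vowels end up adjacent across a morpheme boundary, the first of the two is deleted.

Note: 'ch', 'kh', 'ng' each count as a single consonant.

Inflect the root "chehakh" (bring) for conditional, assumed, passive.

Attach mood conditional -l → chehakhl.
Attach evidentiality assumed -ho → chehakhlho.
Attach voice passive -be → chehakhlhobe.
Apply vowel harmony: chehakhlhobe → chehakhlhoba.
Vowel deletion: no change.

chehakhlhoba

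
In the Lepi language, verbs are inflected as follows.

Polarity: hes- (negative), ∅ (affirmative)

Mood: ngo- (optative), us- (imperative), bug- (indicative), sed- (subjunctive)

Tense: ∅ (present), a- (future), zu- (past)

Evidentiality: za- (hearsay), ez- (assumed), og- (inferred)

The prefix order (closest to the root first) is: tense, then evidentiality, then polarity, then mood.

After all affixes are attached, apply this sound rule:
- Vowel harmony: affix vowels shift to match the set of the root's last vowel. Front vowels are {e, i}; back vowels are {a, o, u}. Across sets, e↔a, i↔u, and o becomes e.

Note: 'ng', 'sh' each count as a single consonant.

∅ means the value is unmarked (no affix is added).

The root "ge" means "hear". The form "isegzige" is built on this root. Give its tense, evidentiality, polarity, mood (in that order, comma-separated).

Segment: us-og-zu-ge.
tense: zu- → past.
evidentiality: og- → inferred.
polarity: ∅ → affirmative.
mood: us- → imperative.

past, inferred, affirmative, imperative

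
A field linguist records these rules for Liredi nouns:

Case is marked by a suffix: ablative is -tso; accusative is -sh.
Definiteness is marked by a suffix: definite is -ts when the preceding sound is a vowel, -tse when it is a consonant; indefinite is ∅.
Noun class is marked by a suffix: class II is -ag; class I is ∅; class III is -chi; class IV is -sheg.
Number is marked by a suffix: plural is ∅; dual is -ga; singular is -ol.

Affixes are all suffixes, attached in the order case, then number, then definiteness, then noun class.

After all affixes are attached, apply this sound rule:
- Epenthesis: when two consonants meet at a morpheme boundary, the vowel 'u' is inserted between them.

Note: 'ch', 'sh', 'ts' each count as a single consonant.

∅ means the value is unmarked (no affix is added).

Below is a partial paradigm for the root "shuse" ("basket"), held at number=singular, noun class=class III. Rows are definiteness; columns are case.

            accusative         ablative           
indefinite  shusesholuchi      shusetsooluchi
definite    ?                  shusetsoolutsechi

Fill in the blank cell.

Attach case accusative -sh → shusesh.
Attach number singular -ol → shuseshol.
Attach definiteness definite -tse (after consonant 'l') → shusesholtse.
Attach noun class class III -chi → shusesholtsechi.
Apply epenthesis: shusesholtsechi → shusesholutsechi.

shusesholutsechi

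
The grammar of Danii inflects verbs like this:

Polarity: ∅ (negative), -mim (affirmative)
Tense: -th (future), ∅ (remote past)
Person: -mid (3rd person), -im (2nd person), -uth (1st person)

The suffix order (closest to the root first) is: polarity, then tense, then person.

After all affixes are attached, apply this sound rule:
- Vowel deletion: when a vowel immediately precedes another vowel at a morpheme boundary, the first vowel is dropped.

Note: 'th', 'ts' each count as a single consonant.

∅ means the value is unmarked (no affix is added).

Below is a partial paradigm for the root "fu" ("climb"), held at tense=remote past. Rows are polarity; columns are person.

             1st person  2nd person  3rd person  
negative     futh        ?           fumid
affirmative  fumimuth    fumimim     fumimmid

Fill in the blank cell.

fim

polarity = negative: zero marking, form stays fu.
tense = remote past: zero marking, form stays fu.
Attach person 2nd person -im → fuim.
Apply vowel deletion: fuim → fim.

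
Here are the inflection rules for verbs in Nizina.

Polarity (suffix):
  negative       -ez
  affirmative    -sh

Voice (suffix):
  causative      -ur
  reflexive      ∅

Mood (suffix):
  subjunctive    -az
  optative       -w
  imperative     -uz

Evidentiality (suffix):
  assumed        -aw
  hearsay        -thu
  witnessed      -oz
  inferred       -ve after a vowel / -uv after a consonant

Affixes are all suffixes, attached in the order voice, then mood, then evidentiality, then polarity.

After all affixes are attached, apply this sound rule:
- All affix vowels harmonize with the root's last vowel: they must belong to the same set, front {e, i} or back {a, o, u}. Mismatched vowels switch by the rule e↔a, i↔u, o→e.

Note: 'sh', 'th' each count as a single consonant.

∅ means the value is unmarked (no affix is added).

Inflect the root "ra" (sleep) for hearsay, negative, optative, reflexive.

voice = reflexive: zero marking, form stays ra.
Attach mood optative -w → raw.
Attach evidentiality hearsay -thu → rawthu.
Attach polarity negative -ez → rawthuez.
Apply vowel harmony: rawthuez → rawthuaz.

rawthuaz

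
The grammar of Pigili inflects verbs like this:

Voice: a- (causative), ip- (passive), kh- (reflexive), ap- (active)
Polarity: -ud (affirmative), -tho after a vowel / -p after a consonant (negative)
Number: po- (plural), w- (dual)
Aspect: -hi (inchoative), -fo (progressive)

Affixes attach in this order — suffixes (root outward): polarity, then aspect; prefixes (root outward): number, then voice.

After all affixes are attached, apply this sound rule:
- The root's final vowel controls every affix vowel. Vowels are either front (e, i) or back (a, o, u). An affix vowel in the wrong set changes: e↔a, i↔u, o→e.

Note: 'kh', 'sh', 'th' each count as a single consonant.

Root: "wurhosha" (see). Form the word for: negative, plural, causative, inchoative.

Attach number plural po- → powurhosha.
Attach polarity negative -tho (after vowel 'a') → powurhoshatho.
Attach aspect inchoative -hi → powurhoshathohi.
Attach voice causative a- → apowurhoshathohi.
Apply vowel harmony: apowurhoshathohi → apowurhoshathohu.

apowurhoshathohu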